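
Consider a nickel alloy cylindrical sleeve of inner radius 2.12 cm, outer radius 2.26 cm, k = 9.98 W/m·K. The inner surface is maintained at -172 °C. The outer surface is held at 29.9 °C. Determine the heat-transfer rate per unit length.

Q' = 1.98×10^5 W/m

Q' = 2πk·ΔT/ln(r₂/r₁) = 2π × 9.98 × 201.9 / ln(0.0226/0.0212) = 1.98×10^5 W/m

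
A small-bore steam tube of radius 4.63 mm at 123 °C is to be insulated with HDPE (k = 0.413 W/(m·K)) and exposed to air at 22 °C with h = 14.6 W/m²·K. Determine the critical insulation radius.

r_cr = 2.83 cm

For a cylinder, r_cr = k_ins/h = 0.413/14.6 = 0.0283 m = 2.83 cm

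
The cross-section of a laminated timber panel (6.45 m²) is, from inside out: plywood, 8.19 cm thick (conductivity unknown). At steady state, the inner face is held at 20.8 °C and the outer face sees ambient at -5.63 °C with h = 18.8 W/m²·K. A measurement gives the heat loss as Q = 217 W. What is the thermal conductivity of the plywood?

ΣR = ΔT/Q = |20.8 − -5.63|/217 = 0.1218 K/W
Known resistances:
  R_conv,out = 1/(hA) = 1/(18.8·6.45) = 0.008247 K/W
R_plywood = ΣR − ΣR_known = 0.1218 − 0.008247 = 0.1136 K/W
L/(kA) = 0.1136 ⇒ k = 0.0819/(0.1136·6.45) = 0.112 W/m·K

k = 0.112 W/m·K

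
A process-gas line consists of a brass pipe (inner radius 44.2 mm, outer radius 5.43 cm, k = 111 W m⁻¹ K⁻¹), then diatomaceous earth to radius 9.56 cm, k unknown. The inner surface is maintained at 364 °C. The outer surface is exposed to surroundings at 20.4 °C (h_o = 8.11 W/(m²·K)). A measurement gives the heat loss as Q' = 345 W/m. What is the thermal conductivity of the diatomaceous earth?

ΣR = ΔT/Q' = |364 − 20.4|/345 = 0.9959 m·K/W
Known resistances:
  R'_brass = ln(0.0543/0.0442)/(2πk) = 0.2058/(2π·111) = 2.951×10^-4 m·K/W
  R'_conv,out = 1/(2πr h) = 1/(2π·0.0956·8.11) = 0.2053 m·K/W
R_diatomaceous earth = ΣR − ΣR_known = 0.9959 − 0.2056 = 0.7903 m·K/W
ln(r₂/r₁)/(2πk) = 0.7903 ⇒ k = 0.5656/(2π·0.7903) = 0.114 W/m·K

k = 0.114 W/m·K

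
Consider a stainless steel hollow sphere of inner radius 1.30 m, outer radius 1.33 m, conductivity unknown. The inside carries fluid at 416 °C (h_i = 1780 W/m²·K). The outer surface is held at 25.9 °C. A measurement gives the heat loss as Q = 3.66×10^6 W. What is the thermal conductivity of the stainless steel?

ΣR = ΔT/Q = |416 − 25.9|/3.66×10^6 = 1.066×10^-4 K/W
Known resistances:
  R_conv,in = 1/(4πr²h) = 1/(4π·1.30²·1780) = 2.645×10^-5 K/W
R_stainless steel = ΣR − ΣR_known = 1.066×10^-4 − 2.645×10^-5 = 8.015×10^-5 K/W
(1/r₁−1/r₂)/(4πk) = 8.015×10^-5 ⇒ k = 0.01735/(4π·8.015×10^-5) = 17.2 W/m·K

k = 17.2 W/m·K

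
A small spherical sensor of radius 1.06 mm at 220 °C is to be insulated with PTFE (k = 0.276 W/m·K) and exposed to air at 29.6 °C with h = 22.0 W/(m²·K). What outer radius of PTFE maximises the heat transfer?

r_cr = 2.51 cm

For a sphere, r_cr = 2k_ins/h = 2·0.276/22.0 = 0.0251 m = 2.51 cm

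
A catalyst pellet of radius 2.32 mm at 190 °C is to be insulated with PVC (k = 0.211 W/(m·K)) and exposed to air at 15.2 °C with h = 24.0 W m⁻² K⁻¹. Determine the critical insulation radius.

r_cr = 1.76 cm

For a sphere, r_cr = 2k_ins/h = 2·0.211/24.0 = 0.0176 m = 1.76 cm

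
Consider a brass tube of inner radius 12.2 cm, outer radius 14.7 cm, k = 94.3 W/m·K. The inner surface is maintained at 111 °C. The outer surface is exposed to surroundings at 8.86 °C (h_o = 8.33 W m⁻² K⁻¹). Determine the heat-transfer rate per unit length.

Resistance network (inner→outer):
  R'_brass = ln(0.147/0.122)/(2πk) = 0.1864/(2π·94.3) = 3.146×10^-4 m·K/W
  R'_conv,out = 1/(2πr h) = 1/(2π·0.147·8.33) = 0.1300 m·K/W
ΣR = 3.146×10^-4 + 0.1300 = 0.1303 m·K/W
Q' = ΔT/ΣR = (111 °C − 8.86 °C)/0.1303 = 784 W/m

Q' = 784 W/m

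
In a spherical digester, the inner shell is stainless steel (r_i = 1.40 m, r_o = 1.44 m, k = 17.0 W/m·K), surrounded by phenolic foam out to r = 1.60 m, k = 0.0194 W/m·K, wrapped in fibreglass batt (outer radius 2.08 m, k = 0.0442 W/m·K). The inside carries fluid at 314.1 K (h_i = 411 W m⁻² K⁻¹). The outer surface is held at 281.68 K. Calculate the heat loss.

Resistance network (inner→outer):
  R_conv,in = 1/(4πr²h) = 1/(4π·1.40²·411) = 9.879×10^-5 K/W
  R_stainless steel = (1/1.40 − 1/1.44)/(4πk) = 0.01984/(4π·17.0) = 9.288×10^-5 K/W
  R_phenolic foam = (1/1.44 − 1/1.60)/(4πk) = 0.06944/(4π·0.0194) = 0.2849 K/W
  R_fibreglass batt = (1/1.60 − 1/2.08)/(4πk) = 0.1442/(4π·0.0442) = 0.2597 K/W
ΣR = 9.879×10^-5 + 9.288×10^-5 + 0.2849 + 0.2597 = 0.5448 K/W
Q = ΔT/ΣR = (314.1 K − 281.68 K)/0.5448 = 59.5 W

Q = 59.5 W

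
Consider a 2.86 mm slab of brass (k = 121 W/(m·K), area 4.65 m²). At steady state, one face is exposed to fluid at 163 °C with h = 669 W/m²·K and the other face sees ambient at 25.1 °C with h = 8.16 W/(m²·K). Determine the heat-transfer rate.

Q = 5.17 kW

Resistance network (inner→outer):
  R_conv,in = 1/(hA) = 1/(669·4.65) = 3.215×10^-4 K/W
  R_brass = L/(kA) = 0.00286/(121·4.65) = 5.083×10^-6 K/W
  R_conv,out = 1/(hA) = 1/(8.16·4.65) = 0.02635 K/W
ΣR = 3.215×10^-4 + 5.083×10^-6 + 0.02635 = 0.02668 K/W
Q = ΔT/ΣR = (163 °C − 25.1 °C)/0.02668 = 5170 W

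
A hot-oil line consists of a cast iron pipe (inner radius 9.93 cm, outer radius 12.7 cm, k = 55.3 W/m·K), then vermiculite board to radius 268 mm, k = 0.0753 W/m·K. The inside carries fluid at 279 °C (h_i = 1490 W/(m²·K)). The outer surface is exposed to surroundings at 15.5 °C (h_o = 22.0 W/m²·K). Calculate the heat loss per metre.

Treat each layer as a resistance in series:
  R'_conv,in = 1/(2πr h) = 1/(2π·0.0993·1490) = 0.001076 m·K/W
  R'_cast iron = ln(0.127/0.0993)/(2πk) = 0.2460/(2π·55.3) = 7.081×10^-4 m·K/W
  R'_vermiculite board = ln(0.268/0.127)/(2πk) = 0.7468/(2π·0.0753) = 1.578 m·K/W
  R'_conv,out = 1/(2πr h) = 1/(2π·0.268·22.0) = 0.02699 m·K/W
ΣR = 0.001076 + 7.081×10^-4 + 1.578 + 0.02699 = 1.607 m·K/W
Q' = ΔT/ΣR = (279 °C − 15.5 °C)/1.607 = 164 W/m

Q' = 164 W/m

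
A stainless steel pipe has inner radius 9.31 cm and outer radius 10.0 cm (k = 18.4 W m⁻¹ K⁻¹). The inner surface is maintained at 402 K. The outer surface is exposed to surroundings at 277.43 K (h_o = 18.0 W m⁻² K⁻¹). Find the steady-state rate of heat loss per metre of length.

Treat each layer as a resistance in series:
  R'_stainless steel = ln(0.100/0.0931)/(2πk) = 0.07150/(2π·18.4) = 6.184×10^-4 m·K/W
  R'_conv,out = 1/(2πr h) = 1/(2π·0.100·18.0) = 0.08842 m·K/W
ΣR = 6.184×10^-4 + 0.08842 = 0.08904 m·K/W
Q' = ΔT/ΣR = (402 K − 277.43 K)/0.08904 = 1400 W/m

Q' = 1400 W/m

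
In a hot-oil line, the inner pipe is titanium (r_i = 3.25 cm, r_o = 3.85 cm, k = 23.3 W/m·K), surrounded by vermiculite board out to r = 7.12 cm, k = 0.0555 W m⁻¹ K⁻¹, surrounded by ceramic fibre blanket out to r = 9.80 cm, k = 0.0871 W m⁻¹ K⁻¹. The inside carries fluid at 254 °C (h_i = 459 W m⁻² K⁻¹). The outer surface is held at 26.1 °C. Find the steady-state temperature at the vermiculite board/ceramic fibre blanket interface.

T = 82.5 °C

Treat each layer as a resistance in series:
  R'_conv,in = 1/(2πr h) = 1/(2π·0.0325·459) = 0.01067 m·K/W
  R'_titanium = ln(0.0385/0.0325)/(2πk) = 0.1694/(2π·23.3) = 0.001157 m·K/W
  R'_vermiculite board = ln(0.0712/0.0385)/(2πk) = 0.6148/(2π·0.0555) = 1.763 m·K/W
  R'_ceramic fibre blanket = ln(0.0980/0.0712)/(2πk) = 0.3195/(2π·0.0871) = 0.5838 m·K/W
ΣR = 0.01067 + 0.001157 + 1.763 + 0.5838 = 2.359 m·K/W
Q' = ΔT/ΣR = (254 °C − 26.1 °C)/2.359 = 96.61 W/m
From the inner boundary to the vermiculite board/ceramic fibre blanket interface, ΣR_partial = 1.775 m·K/W.
T_interface = T_in − Q'·ΣR_partial = 254 °C − (96.61)(1.775) = 82.5 °C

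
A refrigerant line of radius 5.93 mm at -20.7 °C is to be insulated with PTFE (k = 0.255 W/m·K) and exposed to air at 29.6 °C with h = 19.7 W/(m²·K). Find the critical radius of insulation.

For a cylinder, r_cr = k_ins/h = 0.255/19.7 = 0.0129 m = 1.29 cm

r_cr = 1.29 cm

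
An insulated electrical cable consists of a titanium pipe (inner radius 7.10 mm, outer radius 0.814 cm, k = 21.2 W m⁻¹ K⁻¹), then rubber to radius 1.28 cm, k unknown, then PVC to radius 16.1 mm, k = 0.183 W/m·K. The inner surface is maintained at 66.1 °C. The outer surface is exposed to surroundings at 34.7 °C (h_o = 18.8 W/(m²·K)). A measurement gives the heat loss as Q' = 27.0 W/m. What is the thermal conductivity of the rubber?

k = 0.165 W/m·K

ΣR = ΔT/Q' = |66.1 − 34.7|/27.0 = 1.163 m·K/W
Known resistances:
  R'_titanium = ln(0.00814/0.00710)/(2πk) = 0.1367/(2π·21.2) = 0.001026 m·K/W
  R'_PVC = ln(0.0161/0.0128)/(2πk) = 0.2294/(2π·0.183) = 0.1995 m·K/W
  R'_conv,out = 1/(2πr h) = 1/(2π·0.0161·18.8) = 0.5258 m·K/W
R_rubber = ΣR − ΣR_known = 1.163 − 0.7263 = 0.4367 m·K/W
ln(r₂/r₁)/(2πk) = 0.4367 ⇒ k = 0.4527/(2π·0.4367) = 0.165 W/m·K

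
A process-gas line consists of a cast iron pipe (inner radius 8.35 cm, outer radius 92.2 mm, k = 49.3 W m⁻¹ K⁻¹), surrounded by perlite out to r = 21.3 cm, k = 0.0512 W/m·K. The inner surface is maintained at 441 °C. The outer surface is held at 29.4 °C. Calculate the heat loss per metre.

Q' = 158 W/m

Series thermal resistances, inner to outer:
  R'_cast iron = ln(0.0922/0.0835)/(2πk) = 0.09911/(2π·49.3) = 3.200×10^-4 m·K/W
  R'_perlite = ln(0.213/0.0922)/(2πk) = 0.8373/(2π·0.0512) = 2.603 m·K/W
ΣR = 3.200×10^-4 + 2.603 = 2.603 m·K/W
Q' = ΔT/ΣR = (441 °C − 29.4 °C)/2.603 = 158 W/m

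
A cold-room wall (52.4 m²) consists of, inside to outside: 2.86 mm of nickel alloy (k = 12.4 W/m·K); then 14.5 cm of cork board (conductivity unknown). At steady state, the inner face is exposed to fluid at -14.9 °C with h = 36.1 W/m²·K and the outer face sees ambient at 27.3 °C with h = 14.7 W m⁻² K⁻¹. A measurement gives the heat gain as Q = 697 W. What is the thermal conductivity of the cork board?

k = 0.0471 W/m·K

ΣR = ΔT/Q = |-14.9 − 27.3|/697 = 0.06055 K/W
Known resistances:
  R_conv,in = 1/(hA) = 1/(36.1·52.4) = 5.286×10^-4 K/W
  R_nickel alloy = L/(kA) = 0.00286/(12.4·52.4) = 4.402×10^-6 K/W
  R_conv,out = 1/(hA) = 1/(14.7·52.4) = 0.001298 K/W
R_cork board = ΣR − ΣR_known = 0.06055 − 0.001831 = 0.05872 K/W
L/(kA) = 0.05872 ⇒ k = 0.145/(0.05872·52.4) = 0.0471 W/m·K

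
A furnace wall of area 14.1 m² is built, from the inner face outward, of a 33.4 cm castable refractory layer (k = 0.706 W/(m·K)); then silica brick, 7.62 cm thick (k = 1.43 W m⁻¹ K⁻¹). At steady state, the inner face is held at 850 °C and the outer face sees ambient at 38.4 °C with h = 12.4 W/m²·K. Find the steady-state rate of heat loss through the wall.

Q = 18900 W

Series thermal resistances, inner to outer:
  R_castable refractory = L/(kA) = 0.334/(0.706·14.1) = 0.03355 K/W
  R_silica brick = L/(kA) = 0.0762/(1.43·14.1) = 0.003779 K/W
  R_conv,out = 1/(hA) = 1/(12.4·14.1) = 0.005720 K/W
ΣR = 0.03355 + 0.003779 + 0.005720 = 0.04305 K/W
Q = ΔT/ΣR = (850 °C − 38.4 °C)/0.04305 = 18900 W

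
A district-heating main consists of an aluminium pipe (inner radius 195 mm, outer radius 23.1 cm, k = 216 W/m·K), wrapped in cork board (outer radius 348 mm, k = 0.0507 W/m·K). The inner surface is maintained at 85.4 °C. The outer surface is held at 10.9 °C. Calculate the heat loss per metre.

Q' = 57.9 W/m

Resistance network (inner→outer):
  R'_aluminium = ln(0.231/0.195)/(2πk) = 0.1694/(2π·216) = 1.248×10^-4 m·K/W
  R'_cork board = ln(0.348/0.231)/(2πk) = 0.4098/(2π·0.0507) = 1.286 m·K/W
ΣR = 1.248×10^-4 + 1.286 = 1.286 m·K/W
Q' = ΔT/ΣR = (85.4 °C − 10.9 °C)/1.286 = 57.9 W/m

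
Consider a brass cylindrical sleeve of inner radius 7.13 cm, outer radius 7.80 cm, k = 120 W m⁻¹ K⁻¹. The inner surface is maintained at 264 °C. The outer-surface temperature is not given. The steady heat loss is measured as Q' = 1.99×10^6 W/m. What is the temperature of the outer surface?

T_out = 27.0 °C

Sum the resistances:
  R'_brass = ln(0.0780/0.0713)/(2πk) = 0.08981/(2π·120) = 1.191×10^-4 m·K/W
ΣR = 1.191×10^-4 m·K/W
ΔT = Q'·ΣR = 1.99×10^6 × 1.191×10^-4 = 237.0 K
Heat flows outward, so T_out = T_in − ΔT = 264 − 237.0 = 27.0 °C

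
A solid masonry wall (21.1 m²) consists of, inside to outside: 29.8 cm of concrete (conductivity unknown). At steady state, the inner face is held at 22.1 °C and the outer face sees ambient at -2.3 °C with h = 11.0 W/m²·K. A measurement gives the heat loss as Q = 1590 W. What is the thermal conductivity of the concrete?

k = 1.28 W/m·K

ΣR = ΔT/Q = |22.1 − -2.3|/1590 = 0.01535 K/W
Known resistances:
  R_conv,out = 1/(hA) = 1/(11.0·21.1) = 0.004308 K/W
R_concrete = ΣR − ΣR_known = 0.01535 − 0.004308 = 0.01104 K/W
L/(kA) = 0.01104 ⇒ k = 0.298/(0.01104·21.1) = 1.28 W/m·K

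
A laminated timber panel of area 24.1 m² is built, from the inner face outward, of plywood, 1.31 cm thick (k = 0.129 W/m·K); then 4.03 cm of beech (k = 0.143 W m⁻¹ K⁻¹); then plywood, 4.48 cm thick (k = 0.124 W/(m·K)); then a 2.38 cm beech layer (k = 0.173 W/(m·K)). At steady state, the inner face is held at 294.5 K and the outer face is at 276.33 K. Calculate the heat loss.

Q = 496 W

Resistance network (inner→outer):
  R_plywood = L/(kA) = 0.0131/(0.129·24.1) = 0.004214 K/W
  R_beech = L/(kA) = 0.0403/(0.143·24.1) = 0.01169 K/W
  R_plywood = L/(kA) = 0.0448/(0.124·24.1) = 0.01499 K/W
  R_beech = L/(kA) = 0.0238/(0.173·24.1) = 0.005708 K/W
ΣR = 0.004214 + 0.01169 + 0.01499 + 0.005708 = 0.03660 K/W
Q = ΔT/ΣR = (294.5 K − 276.33 K)/0.03660 = 496 W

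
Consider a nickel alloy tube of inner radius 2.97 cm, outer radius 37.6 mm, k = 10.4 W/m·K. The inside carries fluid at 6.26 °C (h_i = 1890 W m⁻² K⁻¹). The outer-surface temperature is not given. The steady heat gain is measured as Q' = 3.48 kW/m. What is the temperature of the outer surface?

T_out = 28.7 °C

Sum the resistances:
  R'_conv,in = 1/(2πr h) = 1/(2π·0.0297·1890) = 0.002835 m·K/W
  R'_nickel alloy = ln(0.0376/0.0297)/(2πk) = 0.2359/(2π·10.4) = 0.003609 m·K/W
ΣR = 0.006445 m·K/W
ΔT = Q'·ΣR = 3480 × 0.006445 = 22.43 K
Heat flows inward, so T_out = T_in + ΔT = 6.26 + 22.43 = 28.7 °C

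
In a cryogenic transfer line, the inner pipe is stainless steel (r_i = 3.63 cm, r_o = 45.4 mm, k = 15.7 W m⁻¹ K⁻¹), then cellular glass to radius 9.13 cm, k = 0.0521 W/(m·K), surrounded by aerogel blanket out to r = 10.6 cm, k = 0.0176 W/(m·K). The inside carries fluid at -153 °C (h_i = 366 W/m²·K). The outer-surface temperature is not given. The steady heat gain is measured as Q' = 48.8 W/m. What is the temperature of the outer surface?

Series resistances:
  R'_conv,in = 1/(2πr h) = 1/(2π·0.0363·366) = 0.01198 m·K/W
  R'_stainless steel = ln(0.0454/0.0363)/(2πk) = 0.2237/(2π·15.7) = 0.002268 m·K/W
  R'_cellular glass = ln(0.0913/0.0454)/(2πk) = 0.6986/(2π·0.0521) = 2.134 m·K/W
  R'_aerogel blanket = ln(0.106/0.0913)/(2πk) = 0.1493/(2π·0.0176) = 1.350 m·K/W
ΣR = 3.498 m·K/W
ΔT = Q'·ΣR = 48.8 × 3.498 = 170.7 K
Heat flows inward, so T_out = T_in + ΔT = -153 + 170.7 = 17.7 °C

T_out = 17.7 °C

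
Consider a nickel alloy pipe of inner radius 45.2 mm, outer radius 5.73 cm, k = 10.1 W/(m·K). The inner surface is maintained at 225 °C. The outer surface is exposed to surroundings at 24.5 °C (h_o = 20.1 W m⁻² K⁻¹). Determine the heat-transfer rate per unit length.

Treat each layer as a resistance in series:
  R'_nickel alloy = ln(0.0573/0.0452)/(2πk) = 0.2372/(2π·10.1) = 0.003738 m·K/W
  R'_conv,out = 1/(2πr h) = 1/(2π·0.0573·20.1) = 0.1382 m·K/W
ΣR = 0.003738 + 0.1382 = 0.1419 m·K/W
Q' = ΔT/ΣR = (225 °C − 24.5 °C)/0.1419 = 1410 W/m

Q' = 1410 W/m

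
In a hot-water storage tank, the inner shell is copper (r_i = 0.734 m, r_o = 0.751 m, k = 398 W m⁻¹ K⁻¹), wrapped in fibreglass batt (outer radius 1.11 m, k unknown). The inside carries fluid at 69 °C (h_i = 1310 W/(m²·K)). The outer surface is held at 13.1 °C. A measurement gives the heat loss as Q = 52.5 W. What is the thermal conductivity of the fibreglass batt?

k = 0.0322 W/m·K

ΣR = ΔT/Q = |69 − 13.1|/52.5 = 1.065 K/W
Known resistances:
  R_conv,in = 1/(4πr²h) = 1/(4π·0.734²·1310) = 1.128×10^-4 K/W
  R_copper = (1/0.734 − 1/0.751)/(4πk) = 0.03084/(4π·398) = 6.166×10^-6 K/W
R_fibreglass batt = ΣR − ΣR_known = 1.065 − 1.190×10^-4 = 1.065 K/W
(1/r₁−1/r₂)/(4πk) = 1.065 ⇒ k = 0.4307/(4π·1.065) = 0.0322 W/m·K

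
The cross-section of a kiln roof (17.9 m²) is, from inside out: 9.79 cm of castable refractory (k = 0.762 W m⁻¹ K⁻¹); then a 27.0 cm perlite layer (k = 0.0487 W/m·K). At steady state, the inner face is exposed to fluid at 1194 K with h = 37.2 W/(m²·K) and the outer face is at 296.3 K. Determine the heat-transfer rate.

Series thermal resistances, inner to outer:
  R_conv,in = 1/(hA) = 1/(37.2·17.9) = 0.001502 K/W
  R_castable refractory = L/(kA) = 0.0979/(0.762·17.9) = 0.007178 K/W
  R_perlite = L/(kA) = 0.270/(0.0487·17.9) = 0.3097 K/W
ΣR = 0.001502 + 0.007178 + 0.3097 = 0.3184 K/W
Q = ΔT/ΣR = (1194 K − 296.3 K)/0.3184 = 2820 W

Q = 2.82 kW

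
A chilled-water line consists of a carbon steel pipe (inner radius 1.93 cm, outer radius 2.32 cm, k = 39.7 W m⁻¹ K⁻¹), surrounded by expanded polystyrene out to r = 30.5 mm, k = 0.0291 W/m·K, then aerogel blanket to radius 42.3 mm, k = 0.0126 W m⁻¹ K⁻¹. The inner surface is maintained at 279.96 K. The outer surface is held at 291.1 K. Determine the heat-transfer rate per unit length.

Q' = 1.98 W/m

Series thermal resistances, inner to outer:
  R'_carbon steel = ln(0.0232/0.0193)/(2πk) = 0.1840/(2π·39.7) = 7.378×10^-4 m·K/W
  R'_expanded polystyrene = ln(0.0305/0.0232)/(2πk) = 0.2736/(2π·0.0291) = 1.496 m·K/W
  R'_aerogel blanket = ln(0.0423/0.0305)/(2πk) = 0.3271/(2π·0.0126) = 4.131 m·K/W
ΣR = 7.378×10^-4 + 1.496 + 4.131 = 5.628 m·K/W
Q' = ΔT/ΣR = (279.96 K − 291.1 K)/5.628 = -1.98 W/m
(Negative Q' ⇒ heat flows inward; heat gain = 1.98 W/m.)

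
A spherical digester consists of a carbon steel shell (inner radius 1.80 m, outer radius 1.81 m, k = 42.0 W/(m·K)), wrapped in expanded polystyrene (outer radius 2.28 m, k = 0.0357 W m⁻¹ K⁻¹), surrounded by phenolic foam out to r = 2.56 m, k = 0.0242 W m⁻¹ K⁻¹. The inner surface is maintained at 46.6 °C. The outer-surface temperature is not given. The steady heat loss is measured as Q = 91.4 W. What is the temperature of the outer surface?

T_out = 8.98 °C

Sum the resistances:
  R_carbon steel = (1/1.80 − 1/1.81)/(4πk) = 0.003069/(4π·42.0) = 5.816×10^-6 K/W
  R_expanded polystyrene = (1/1.81 − 1/2.28)/(4πk) = 0.1139/(4π·0.0357) = 0.2539 K/W
  R_phenolic foam = (1/2.28 − 1/2.56)/(4πk) = 0.04797/(4π·0.0242) = 0.1577 K/W
ΣR = 0.4116 K/W
ΔT = Q·ΣR = 91.4 × 0.4116 = 37.62 K
Heat flows outward, so T_out = T_in − ΔT = 46.6 − 37.62 = 8.98 °C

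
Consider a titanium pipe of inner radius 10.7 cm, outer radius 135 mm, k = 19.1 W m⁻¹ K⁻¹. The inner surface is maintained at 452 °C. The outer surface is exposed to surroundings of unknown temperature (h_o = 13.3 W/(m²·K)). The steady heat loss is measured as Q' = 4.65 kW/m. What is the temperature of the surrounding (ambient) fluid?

Sum the resistances:
  R'_titanium = ln(0.135/0.107)/(2πk) = 0.2324/(2π·19.1) = 0.001937 m·K/W
  R'_conv,out = 1/(2πr h) = 1/(2π·0.135·13.3) = 0.08864 m·K/W
ΣR = 0.09058 m·K/W
ΔT = Q'·ΣR = 4650 × 0.09058 = 421.2 K
Heat flows outward, so T_out = T_in − ΔT = 452 − 421.2 = 30.8 °C

T_out = 30.8 °C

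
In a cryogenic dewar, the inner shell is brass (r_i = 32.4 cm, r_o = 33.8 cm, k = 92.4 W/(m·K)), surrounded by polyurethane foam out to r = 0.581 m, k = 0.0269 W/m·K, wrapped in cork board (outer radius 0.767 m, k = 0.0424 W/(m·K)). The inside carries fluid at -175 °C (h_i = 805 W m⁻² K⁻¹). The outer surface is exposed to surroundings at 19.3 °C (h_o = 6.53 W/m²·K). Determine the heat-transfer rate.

Q = 43.5 W

Series thermal resistances, inner to outer:
  R_conv,in = 1/(4πr²h) = 1/(4π·0.324²·805) = 9.417×10^-4 K/W
  R_brass = (1/0.324 − 1/0.338)/(4πk) = 0.1278/(4π·92.4) = 1.101×10^-4 K/W
  R_polyurethane foam = (1/0.338 − 1/0.581)/(4πk) = 1.237/(4π·0.0269) = 3.661 K/W
  R_cork board = (1/0.581 − 1/0.767)/(4πk) = 0.4174/(4π·0.0424) = 0.7834 K/W
  R_conv,out = 1/(4πr²h) = 1/(4π·0.767²·6.53) = 0.02072 K/W
ΣR = 9.417×10^-4 + 1.101×10^-4 + 3.661 + 0.7834 + 0.02072 = 4.466 K/W
Q = ΔT/ΣR = (-175 °C − 19.3 °C)/4.466 = -43.5 W
(Negative Q ⇒ heat flows inward; heat gain = 43.5 W.)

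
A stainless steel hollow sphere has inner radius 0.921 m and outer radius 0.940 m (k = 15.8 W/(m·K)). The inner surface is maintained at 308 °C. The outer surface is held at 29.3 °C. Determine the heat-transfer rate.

Q = 4πk·ΔT/(1/r₁ − 1/r₂) = 4π × 15.8 × 278.7 / (1/0.921 − 1/0.940) = 2.52×10^6 W

Q = 2520 kW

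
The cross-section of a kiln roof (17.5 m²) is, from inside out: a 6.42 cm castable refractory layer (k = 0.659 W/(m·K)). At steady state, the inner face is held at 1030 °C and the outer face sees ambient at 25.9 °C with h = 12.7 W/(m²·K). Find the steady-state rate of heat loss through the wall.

Resistance network (inner→outer):
  R_castable refractory = L/(kA) = 0.0642/(0.659·17.5) = 0.005567 K/W
  R_conv,out = 1/(hA) = 1/(12.7·17.5) = 0.004499 K/W
ΣR = 0.005567 + 0.004499 = 0.01007 K/W
Q = ΔT/ΣR = (1030 °C − 25.9 °C)/0.01007 = 99700 W

Q = 99700 W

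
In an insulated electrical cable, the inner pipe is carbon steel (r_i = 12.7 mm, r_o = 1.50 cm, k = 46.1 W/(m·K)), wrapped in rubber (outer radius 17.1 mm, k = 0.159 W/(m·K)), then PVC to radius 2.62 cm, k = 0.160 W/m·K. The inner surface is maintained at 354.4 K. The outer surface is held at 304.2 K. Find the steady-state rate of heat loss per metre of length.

Q' = 90.3 W/m

Treat each layer as a resistance in series:
  R'_carbon steel = ln(0.0150/0.0127)/(2πk) = 0.1664/(2π·46.1) = 5.746×10^-4 m·K/W
  R'_rubber = ln(0.0171/0.0150)/(2πk) = 0.1310/(2π·0.159) = 0.1312 m·K/W
  R'_PVC = ln(0.0262/0.0171)/(2πk) = 0.4267/(2π·0.160) = 0.4244 m·K/W
ΣR = 5.746×10^-4 + 0.1312 + 0.4244 = 0.5562 m·K/W
Q' = ΔT/ΣR = (354.4 K − 304.2 K)/0.5562 = 90.3 W/m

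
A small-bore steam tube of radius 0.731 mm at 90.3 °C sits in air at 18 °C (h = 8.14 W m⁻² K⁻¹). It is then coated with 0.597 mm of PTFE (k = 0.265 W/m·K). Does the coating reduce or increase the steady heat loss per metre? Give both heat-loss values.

Critical radius for a cylinder: r_cr = k/h = 0.0326 m = 3.26 cm.
Outer radius after coating: r₂ = 7.31×10^-4 + 5.97×10^-4 = 0.001328 m.
Since r₁ < r_cr and r₂ ≤ r_cr, the coating moves toward the maximum at r_cr — heat loss rises.
Bare: R = 1/(2πr₁h) = 26.75 m·K/W; Q = 72.3/26.75 = 2.70 W/m.
Coated: R = R_cond + R_conv = 15.08 m·K/W; Q = 72.3/15.08 = 4.79 W/m.

increases: 2.70 → 4.79 W/m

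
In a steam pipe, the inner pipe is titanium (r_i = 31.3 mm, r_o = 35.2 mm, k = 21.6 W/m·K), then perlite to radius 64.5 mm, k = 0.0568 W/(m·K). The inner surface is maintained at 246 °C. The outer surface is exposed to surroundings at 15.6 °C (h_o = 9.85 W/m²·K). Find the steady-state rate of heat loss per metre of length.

Q' = 118 W/m

Treat each layer as a resistance in series:
  R'_titanium = ln(0.0352/0.0313)/(2πk) = 0.1174/(2π·21.6) = 8.652×10^-4 m·K/W
  R'_perlite = ln(0.0645/0.0352)/(2πk) = 0.6056/(2π·0.0568) = 1.697 m·K/W
  R'_conv,out = 1/(2πr h) = 1/(2π·0.0645·9.85) = 0.2505 m·K/W
ΣR = 8.652×10^-4 + 1.697 + 0.2505 = 1.948 m·K/W
Q' = ΔT/ΣR = (246 °C − 15.6 °C)/1.948 = 118 W/m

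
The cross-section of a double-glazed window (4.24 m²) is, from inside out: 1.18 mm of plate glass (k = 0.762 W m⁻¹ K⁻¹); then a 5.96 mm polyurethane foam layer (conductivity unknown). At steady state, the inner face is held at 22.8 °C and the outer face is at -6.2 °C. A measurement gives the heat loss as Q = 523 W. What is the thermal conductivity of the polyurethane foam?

k = 0.0255 W/m·K

ΣR = ΔT/Q = |22.8 − -6.2|/523 = 0.05545 K/W
Known resistances:
  R_plate glass = L/(kA) = 0.00118/(0.762·4.24) = 3.652×10^-4 K/W
R_polyurethane foam = ΣR − ΣR_known = 0.05545 − 3.652×10^-4 = 0.05508 K/W
L/(kA) = 0.05508 ⇒ k = 0.00596/(0.05508·4.24) = 0.0255 W/m·K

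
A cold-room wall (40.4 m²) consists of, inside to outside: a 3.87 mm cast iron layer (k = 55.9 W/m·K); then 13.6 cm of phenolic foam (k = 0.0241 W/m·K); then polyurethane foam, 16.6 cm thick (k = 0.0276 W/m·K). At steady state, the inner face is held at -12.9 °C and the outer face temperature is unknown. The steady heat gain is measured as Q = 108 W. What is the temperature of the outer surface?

Sum the resistances:
  R_cast iron = L/(kA) = 0.00387/(55.9·40.4) = 1.714×10^-6 K/W
  R_phenolic foam = L/(kA) = 0.136/(0.0241·40.4) = 0.1397 K/W
  R_polyurethane foam = L/(kA) = 0.166/(0.0276·40.4) = 0.1489 K/W
ΣR = 0.2886 K/W
ΔT = Q·ΣR = 108 × 0.2886 = 31.17 K
Heat flows inward, so T_out = T_in + ΔT = -12.9 + 31.17 = 18.3 °C

T_out = 18.3 °C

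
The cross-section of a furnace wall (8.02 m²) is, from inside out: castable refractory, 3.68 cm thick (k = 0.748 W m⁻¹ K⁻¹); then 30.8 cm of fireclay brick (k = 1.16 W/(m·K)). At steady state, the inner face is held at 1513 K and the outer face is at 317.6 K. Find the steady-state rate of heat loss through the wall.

Q = 30.5 kW

Series thermal resistances, inner to outer:
  R_castable refractory = L/(kA) = 0.0368/(0.748·8.02) = 0.006134 K/W
  R_fireclay brick = L/(kA) = 0.308/(1.16·8.02) = 0.03311 K/W
ΣR = 0.006134 + 0.03311 = 0.03924 K/W
Q = ΔT/ΣR = (1513 K − 317.6 K)/0.03924 = 30500 W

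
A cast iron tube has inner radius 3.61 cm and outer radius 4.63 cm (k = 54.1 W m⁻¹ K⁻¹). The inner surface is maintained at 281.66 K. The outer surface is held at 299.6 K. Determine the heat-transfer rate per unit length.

Q' = 24.5 kW/m

Q' = 2πk·ΔT/ln(r₂/r₁) = 2π × 54.1 × 17.94 / ln(0.0463/0.0361) = 24500 W/m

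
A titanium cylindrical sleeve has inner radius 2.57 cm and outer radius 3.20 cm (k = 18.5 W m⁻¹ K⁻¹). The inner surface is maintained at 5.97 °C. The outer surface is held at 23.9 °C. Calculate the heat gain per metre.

Q' = 2πk·ΔT/ln(r₂/r₁) = 2π × 18.5 × 17.93 / ln(0.0320/0.0257) = 9510 W/m

Q' = 9.51 kW/m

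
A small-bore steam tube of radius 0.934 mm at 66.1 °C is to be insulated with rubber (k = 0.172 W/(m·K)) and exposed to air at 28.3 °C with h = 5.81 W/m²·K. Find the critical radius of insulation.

For a cylinder, r_cr = k_ins/h = 0.172/5.81 = 0.0296 m = 2.96 cm

r_cr = 2.96 cm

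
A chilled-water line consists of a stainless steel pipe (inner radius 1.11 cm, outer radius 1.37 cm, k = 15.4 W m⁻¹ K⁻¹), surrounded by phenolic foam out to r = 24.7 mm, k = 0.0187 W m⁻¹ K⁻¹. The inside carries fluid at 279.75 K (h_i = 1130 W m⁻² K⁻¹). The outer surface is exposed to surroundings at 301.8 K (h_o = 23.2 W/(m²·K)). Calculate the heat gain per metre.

Resistance network (inner→outer):
  R'_conv,in = 1/(2πr h) = 1/(2π·0.0111·1130) = 0.01269 m·K/W
  R'_stainless steel = ln(0.0137/0.0111)/(2πk) = 0.2105/(2π·15.4) = 0.002175 m·K/W
  R'_phenolic foam = ln(0.0247/0.0137)/(2πk) = 0.5894/(2π·0.0187) = 5.016 m·K/W
  R'_conv,out = 1/(2πr h) = 1/(2π·0.0247·23.2) = 0.2777 m·K/W
ΣR = 0.01269 + 0.002175 + 5.016 + 0.2777 = 5.309 m·K/W
Q' = ΔT/ΣR = (279.75 K − 301.8 K)/5.309 = -4.15 W/m
(Negative Q' ⇒ heat flows inward; heat gain = 4.15 W/m.)

Q' = 4.15 W/m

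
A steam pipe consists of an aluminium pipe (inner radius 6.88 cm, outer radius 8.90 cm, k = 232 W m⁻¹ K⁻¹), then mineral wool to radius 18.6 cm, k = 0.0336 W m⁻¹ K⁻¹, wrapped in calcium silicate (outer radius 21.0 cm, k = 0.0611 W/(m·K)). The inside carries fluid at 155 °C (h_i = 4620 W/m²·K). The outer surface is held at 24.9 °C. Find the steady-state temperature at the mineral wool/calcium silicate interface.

T = 35.7 °C

Series thermal resistances, inner to outer:
  R'_conv,in = 1/(2πr h) = 1/(2π·0.0688·4620) = 5.007×10^-4 m·K/W
  R'_aluminium = ln(0.0890/0.0688)/(2πk) = 0.2574/(2π·232) = 1.766×10^-4 m·K/W
  R'_mineral wool = ln(0.186/0.0890)/(2πk) = 0.7371/(2π·0.0336) = 3.492 m·K/W
  R'_calcium silicate = ln(0.210/0.186)/(2πk) = 0.1214/(2π·0.0611) = 0.3161 m·K/W
ΣR = 5.007×10^-4 + 1.766×10^-4 + 3.492 + 0.3161 = 3.809 m·K/W
Q' = ΔT/ΣR = (155 °C − 24.9 °C)/3.809 = 34.16 W/m
From the inner boundary to the mineral wool/calcium silicate interface, ΣR_partial = 3.493 m·K/W.
T_interface = T_in − Q'·ΣR_partial = 155 °C − (34.16)(3.493) = 35.7 °C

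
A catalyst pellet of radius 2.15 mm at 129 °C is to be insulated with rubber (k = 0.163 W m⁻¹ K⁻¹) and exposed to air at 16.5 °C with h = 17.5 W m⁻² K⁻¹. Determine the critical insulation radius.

r_cr = 1.86 cm

For a sphere, r_cr = 2k_ins/h = 2·0.163/17.5 = 0.0186 m = 1.86 cm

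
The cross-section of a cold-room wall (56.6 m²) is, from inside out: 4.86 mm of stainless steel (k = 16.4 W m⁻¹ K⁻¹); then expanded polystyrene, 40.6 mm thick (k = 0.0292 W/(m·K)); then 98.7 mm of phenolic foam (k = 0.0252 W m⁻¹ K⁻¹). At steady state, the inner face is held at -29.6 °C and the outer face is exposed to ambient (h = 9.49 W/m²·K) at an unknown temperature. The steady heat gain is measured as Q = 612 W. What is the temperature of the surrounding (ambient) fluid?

T_out = 28.9 °C

Series resistances:
  R_stainless steel = L/(kA) = 0.00486/(16.4·56.6) = 5.236×10^-6 K/W
  R_expanded polystyrene = L/(kA) = 0.0406/(0.0292·56.6) = 0.02457 K/W
  R_phenolic foam = L/(kA) = 0.0987/(0.0252·56.6) = 0.06920 K/W
  R_conv,out = 1/(hA) = 1/(9.49·56.6) = 0.001862 K/W
ΣR = 0.09563 K/W
ΔT = Q·ΣR = 612 × 0.09563 = 58.53 K
Heat flows inward, so T_out = T_in + ΔT = -29.6 + 58.53 = 28.9 °C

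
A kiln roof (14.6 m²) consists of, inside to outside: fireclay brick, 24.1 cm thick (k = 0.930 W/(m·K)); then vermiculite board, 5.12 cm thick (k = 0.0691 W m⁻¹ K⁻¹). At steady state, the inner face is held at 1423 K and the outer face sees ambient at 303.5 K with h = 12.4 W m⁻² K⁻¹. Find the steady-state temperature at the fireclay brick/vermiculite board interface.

T = 1155 K

Series thermal resistances, inner to outer:
  R_fireclay brick = L/(kA) = 0.241/(0.930·14.6) = 0.01775 K/W
  R_vermiculite board = L/(kA) = 0.0512/(0.0691·14.6) = 0.05075 K/W
  R_conv,out = 1/(hA) = 1/(12.4·14.6) = 0.005524 K/W
ΣR = 0.01775 + 0.05075 + 0.005524 = 0.07402 K/W
Q = ΔT/ΣR = (1423 K − 303.5 K)/0.07402 = 15120 W
From the inner boundary to the fireclay brick/vermiculite board interface, ΣR_partial = 0.01775 K/W.
T_interface = T_in − Q·ΣR_partial = 1423 K − (15120)(0.01775) = 1155 K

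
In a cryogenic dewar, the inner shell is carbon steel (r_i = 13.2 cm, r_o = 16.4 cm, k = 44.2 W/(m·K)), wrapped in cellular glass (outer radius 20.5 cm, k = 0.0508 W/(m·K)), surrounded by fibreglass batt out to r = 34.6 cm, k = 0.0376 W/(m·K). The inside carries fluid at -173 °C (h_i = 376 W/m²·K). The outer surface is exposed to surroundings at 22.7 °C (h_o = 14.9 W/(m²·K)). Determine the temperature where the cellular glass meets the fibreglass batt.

Series thermal resistances, inner to outer:
  R_conv,in = 1/(4πr²h) = 1/(4π·0.132²·376) = 0.01215 K/W
  R_carbon steel = (1/0.132 − 1/0.164)/(4πk) = 1.478/(4π·44.2) = 0.002661 K/W
  R_cellular glass = (1/0.164 − 1/0.205)/(4πk) = 1.220/(4π·0.0508) = 1.910 K/W
  R_fibreglass batt = (1/0.205 − 1/0.346)/(4πk) = 1.988/(4π·0.0376) = 4.207 K/W
  R_conv,out = 1/(4πr²h) = 1/(4π·0.346²·14.9) = 0.04461 K/W
ΣR = 0.01215 + 0.002661 + 1.910 + 4.207 + 0.04461 = 6.176 K/W
Q = ΔT/ΣR = (-173 °C − 22.7 °C)/6.176 = -31.69 W
From the inner boundary to the cellular glass/fibreglass batt interface, ΣR_partial = 1.925 K/W.
T_interface = T_in − Q·ΣR_partial = -173 °C − (-31.69)(1.925) = -112 °C

T = -112 °C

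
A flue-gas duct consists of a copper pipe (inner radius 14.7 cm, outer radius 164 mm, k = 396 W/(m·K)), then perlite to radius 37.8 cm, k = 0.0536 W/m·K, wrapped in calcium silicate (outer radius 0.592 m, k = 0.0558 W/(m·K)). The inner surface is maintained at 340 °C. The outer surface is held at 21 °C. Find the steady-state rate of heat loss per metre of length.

Resistance network (inner→outer):
  R'_copper = ln(0.164/0.147)/(2πk) = 0.1094/(2π·396) = 4.398×10^-5 m·K/W
  R'_perlite = ln(0.378/0.164)/(2πk) = 0.8350/(2π·0.0536) = 2.479 m·K/W
  R'_calcium silicate = ln(0.592/0.378)/(2πk) = 0.4486/(2π·0.0558) = 1.280 m·K/W
ΣR = 4.398×10^-5 + 2.479 + 1.280 = 3.759 m·K/W
Q' = ΔT/ΣR = (340 °C − 21 °C)/3.759 = 84.9 W/m

Q' = 84.9 W/m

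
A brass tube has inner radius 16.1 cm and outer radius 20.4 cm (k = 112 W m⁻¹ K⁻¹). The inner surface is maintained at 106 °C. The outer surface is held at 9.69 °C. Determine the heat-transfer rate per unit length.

Q' = 2πk·ΔT/ln(r₂/r₁) = 2π × 112 × 96.31 / ln(0.204/0.161) = 2.86×10^5 W/m

Q' = 286 kW/m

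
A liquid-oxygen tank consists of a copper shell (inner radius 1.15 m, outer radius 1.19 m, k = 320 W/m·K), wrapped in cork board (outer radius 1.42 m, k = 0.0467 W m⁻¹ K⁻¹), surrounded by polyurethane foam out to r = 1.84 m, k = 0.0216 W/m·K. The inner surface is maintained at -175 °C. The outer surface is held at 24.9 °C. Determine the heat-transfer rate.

Q = 243 W

Series thermal resistances, inner to outer:
  R_copper = (1/1.15 − 1/1.19)/(4πk) = 0.02923/(4π·320) = 7.269×10^-6 K/W
  R_cork board = (1/1.19 − 1/1.42)/(4πk) = 0.1361/(4π·0.0467) = 0.2319 K/W
  R_polyurethane foam = (1/1.42 − 1/1.84)/(4πk) = 0.1607/(4π·0.0216) = 0.5922 K/W
ΣR = 7.269×10^-6 + 0.2319 + 0.5922 = 0.8241 K/W
Q = ΔT/ΣR = (-175 °C − 24.9 °C)/0.8241 = -243 W
(Negative Q ⇒ heat flows inward; heat gain = 243 W.)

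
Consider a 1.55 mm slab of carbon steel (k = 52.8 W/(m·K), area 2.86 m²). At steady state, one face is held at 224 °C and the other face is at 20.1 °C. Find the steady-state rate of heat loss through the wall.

Q = 19900 kW

Q = kA·ΔT/L = 52.8 × 2.86 × |224 °C − 20.1 °C| / 0.00155 = 1.99×10^7 W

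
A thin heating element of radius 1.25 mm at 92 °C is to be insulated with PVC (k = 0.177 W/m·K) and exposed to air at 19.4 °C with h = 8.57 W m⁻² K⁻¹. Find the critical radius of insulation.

For a cylinder, r_cr = k_ins/h = 0.177/8.57 = 0.0207 m = 2.07 cm

r_cr = 2.07 cm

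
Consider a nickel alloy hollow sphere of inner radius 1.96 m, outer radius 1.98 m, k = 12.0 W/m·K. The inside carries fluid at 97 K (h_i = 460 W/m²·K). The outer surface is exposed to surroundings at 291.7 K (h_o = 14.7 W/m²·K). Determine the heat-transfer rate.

Resistance network (inner→outer):
  R_conv,in = 1/(4πr²h) = 1/(4π·1.96²·460) = 4.503×10^-5 K/W
  R_nickel alloy = (1/1.96 − 1/1.98)/(4πk) = 0.005154/(4π·12.0) = 3.418×10^-5 K/W
  R_conv,out = 1/(4πr²h) = 1/(4π·1.98²·14.7) = 0.001381 K/W
ΣR = 4.503×10^-5 + 3.418×10^-5 + 0.001381 = 0.001460 K/W
Q = ΔT/ΣR = (97 K − 291.7 K)/0.001460 = -1.33×10^5 W
(Negative Q ⇒ heat flows inward; heat gain = 1.33×10^5 W.)

Q = 1.33×10^5 W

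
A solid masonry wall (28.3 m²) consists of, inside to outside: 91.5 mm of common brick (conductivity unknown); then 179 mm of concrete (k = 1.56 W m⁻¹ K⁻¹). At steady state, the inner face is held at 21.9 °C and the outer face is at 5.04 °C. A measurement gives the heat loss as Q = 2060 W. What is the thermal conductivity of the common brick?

k = 0.783 W/m·K

ΣR = ΔT/Q = |21.9 − 5.04|/2060 = 0.008184 K/W
Known resistances:
  R_concrete = L/(kA) = 0.179/(1.56·28.3) = 0.004055 K/W
R_common brick = ΣR − ΣR_known = 0.008184 − 0.004055 = 0.004129 K/W
L/(kA) = 0.004129 ⇒ k = 0.0915/(0.004129·28.3) = 0.783 W/m·K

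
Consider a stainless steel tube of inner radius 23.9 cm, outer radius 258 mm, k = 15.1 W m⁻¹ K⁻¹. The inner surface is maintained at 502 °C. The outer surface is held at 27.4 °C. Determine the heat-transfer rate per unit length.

Q' = 5.89×10^5 W/m

Q' = 2πk·ΔT/ln(r₂/r₁) = 2π × 15.1 × 474.6 / ln(0.258/0.239) = 5.89×10^5 W/m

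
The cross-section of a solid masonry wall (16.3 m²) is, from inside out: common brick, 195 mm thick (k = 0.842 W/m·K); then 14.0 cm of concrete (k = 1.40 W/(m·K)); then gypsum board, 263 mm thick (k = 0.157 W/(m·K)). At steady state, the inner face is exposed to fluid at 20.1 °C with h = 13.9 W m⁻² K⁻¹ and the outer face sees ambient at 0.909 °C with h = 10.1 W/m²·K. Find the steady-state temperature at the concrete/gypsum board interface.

T = 16.5 °C

Resistance network (inner→outer):
  R_conv,in = 1/(hA) = 1/(13.9·16.3) = 0.004414 K/W
  R_common brick = L/(kA) = 0.195/(0.842·16.3) = 0.01421 K/W
  R_concrete = L/(kA) = 0.140/(1.40·16.3) = 0.006135 K/W
  R_gypsum board = L/(kA) = 0.263/(0.157·16.3) = 0.1028 K/W
  R_conv,out = 1/(hA) = 1/(10.1·16.3) = 0.006074 K/W
ΣR = 0.004414 + 0.01421 + 0.006135 + 0.1028 + 0.006074 = 0.1336 K/W
Q = ΔT/ΣR = (20.1 °C − 0.909 °C)/0.1336 = 143.6 W
From the inner boundary to the concrete/gypsum board interface, ΣR_partial = 0.02476 K/W.
T_interface = T_in − Q·ΣR_partial = 20.1 °C − (143.6)(0.02476) = 16.5 °C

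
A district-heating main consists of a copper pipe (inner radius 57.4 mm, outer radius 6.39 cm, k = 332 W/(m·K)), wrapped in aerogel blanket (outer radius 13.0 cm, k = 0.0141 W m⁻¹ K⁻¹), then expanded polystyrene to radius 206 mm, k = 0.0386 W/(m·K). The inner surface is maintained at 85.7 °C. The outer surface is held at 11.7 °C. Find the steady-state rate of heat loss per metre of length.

Q' = 7.46 W/m

Resistance network (inner→outer):
  R'_copper = ln(0.0639/0.0574)/(2πk) = 0.1073/(2π·332) = 5.143×10^-5 m·K/W
  R'_aerogel blanket = ln(0.130/0.0639)/(2πk) = 0.7102/(2π·0.0141) = 8.017 m·K/W
  R'_expanded polystyrene = ln(0.206/0.130)/(2πk) = 0.4603/(2π·0.0386) = 1.898 m·K/W
ΣR = 5.143×10^-5 + 8.017 + 1.898 = 9.915 m·K/W
Q' = ΔT/ΣR = (85.7 °C − 11.7 °C)/9.915 = 7.46 W/m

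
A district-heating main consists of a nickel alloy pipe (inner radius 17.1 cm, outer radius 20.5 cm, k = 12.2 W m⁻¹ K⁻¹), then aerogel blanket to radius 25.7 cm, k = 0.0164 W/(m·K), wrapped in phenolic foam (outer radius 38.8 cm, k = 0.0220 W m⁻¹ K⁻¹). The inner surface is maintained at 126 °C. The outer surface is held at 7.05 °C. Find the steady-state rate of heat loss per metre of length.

Series thermal resistances, inner to outer:
  R'_nickel alloy = ln(0.205/0.171)/(2πk) = 0.1813/(2π·12.2) = 0.002366 m·K/W
  R'_aerogel blanket = ln(0.257/0.205)/(2πk) = 0.2261/(2π·0.0164) = 2.194 m·K/W
  R'_phenolic foam = ln(0.388/0.257)/(2πk) = 0.4119/(2π·0.0220) = 2.980 m·K/W
ΣR = 0.002366 + 2.194 + 2.980 = 5.176 m·K/W
Q' = ΔT/ΣR = (126 °C − 7.05 °C)/5.176 = 23.0 W/m

Q' = 23.0 W/m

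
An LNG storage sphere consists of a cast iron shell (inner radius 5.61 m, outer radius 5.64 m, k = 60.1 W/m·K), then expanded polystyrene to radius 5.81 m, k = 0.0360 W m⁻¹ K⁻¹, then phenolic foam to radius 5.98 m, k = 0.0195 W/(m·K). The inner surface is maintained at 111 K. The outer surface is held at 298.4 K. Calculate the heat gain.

Q = 5.96 kW

Resistance network (inner→outer):
  R_cast iron = (1/5.61 − 1/5.64)/(4πk) = 9.482×10^-4/(4π·60.1) = 1.255×10^-6 K/W
  R_expanded polystyrene = (1/5.64 − 1/5.81)/(4πk) = 0.005188/(4π·0.0360) = 0.01147 K/W
  R_phenolic foam = (1/5.81 − 1/5.98)/(4πk) = 0.004893/(4π·0.0195) = 0.01997 K/W
ΣR = 1.255×10^-6 + 0.01147 + 0.01997 = 0.03144 K/W
Q = ΔT/ΣR = (111 K − 298.4 K)/0.03144 = -5960 W
(Negative Q ⇒ heat flows inward; heat gain = 5960 W.)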